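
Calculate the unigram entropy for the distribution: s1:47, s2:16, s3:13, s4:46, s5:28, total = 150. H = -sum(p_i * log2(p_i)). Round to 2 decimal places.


Computing entropy H = -sum(p_i * log2(p_i)):
  s1: p = 47/150 = 0.3133, -p*log2(p) = 0.5246
  s2: p = 16/150 = 0.1067, -p*log2(p) = 0.3444
  s3: p = 13/150 = 0.0867, -p*log2(p) = 0.3058
  s4: p = 46/150 = 0.3067, -p*log2(p) = 0.5229
  s5: p = 28/150 = 0.1867, -p*log2(p) = 0.4520
H = sum of terms = 2.1497
Rounded to 2 decimals: 2.15

2.15


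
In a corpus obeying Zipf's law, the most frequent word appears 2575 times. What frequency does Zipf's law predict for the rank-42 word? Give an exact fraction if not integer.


Zipf's law: freq(rank) = f1 / rank
f1 = 2575, rank = 42
freq = 2575 / 42
GCD(2575, 42) = 1
Simplified: 2575/42

2575/42


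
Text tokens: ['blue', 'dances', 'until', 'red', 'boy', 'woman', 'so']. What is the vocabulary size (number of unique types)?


Listing all tokens and tracking unique types:
  Token 1: 'blue' -> NEW (unique so far: 1)
  Token 2: 'dances' -> NEW (unique so far: 2)
  Token 3: 'until' -> NEW (unique so far: 3)
  Token 4: 'red' -> NEW (unique so far: 4)
  Token 5: 'boy' -> NEW (unique so far: 5)
  Token 6: 'woman' -> NEW (unique so far: 6)
  Token 7: 'so' -> NEW (unique so far: 7)
Unique types: ('blue', 'boy', 'dances', 'red', 'so', 'until', 'woman')
Vocabulary size: 7

7


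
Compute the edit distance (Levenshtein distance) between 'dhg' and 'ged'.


Building DP table for s1='dhg' (len 3) and s2='ged' (len 3):
       g  e  d
    0  1  2  3
  d 1  1  2  2
  h 2  2  2  3
  g 3  2  3  3
Edit distance = dp[3][3] = 3

3


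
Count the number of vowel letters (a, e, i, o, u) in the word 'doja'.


Scanning each character of 'doja':
  Position 1: 'd' -> consonant (running count: 0)
  Position 2: 'o' -> vowel (running count: 1)
  Position 3: 'j' -> consonant (running count: 1)
  Position 4: 'a' -> vowel (running count: 2)
Total vowels: 2

2


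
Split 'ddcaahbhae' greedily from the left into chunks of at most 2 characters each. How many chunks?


'ddcaahbhae' has 10 characters.
Chunking with max size 2:
  Chunk 1: 'dd' (positions 0-1)
  Chunk 2: 'ca' (positions 2-3)
  Chunk 3: 'ah' (positions 4-5)
  Chunk 4: 'bh' (positions 6-7)
  Chunk 5: 'ae' (positions 8-9)
Total chunks: ceil(10 / 2) = 5

5


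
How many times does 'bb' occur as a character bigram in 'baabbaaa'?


Scanning 'baabbaaa' for bigram 'bb':
  Position 0: 'ba' -> no
  Position 1: 'aa' -> no
  Position 2: 'ab' -> no
  Position 3: 'bb' -> MATCH
  Position 4: 'ba' -> no
  Position 5: 'aa' -> no
  Position 6: 'aa' -> no
Total matches: 1

1


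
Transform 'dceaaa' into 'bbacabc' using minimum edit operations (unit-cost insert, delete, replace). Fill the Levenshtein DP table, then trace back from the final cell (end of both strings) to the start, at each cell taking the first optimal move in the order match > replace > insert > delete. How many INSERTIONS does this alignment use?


Edit distance = 6. Backtracking from cell (6, 7) with preference match > replace > insert > delete,
then listing the resulting alignment 'dceaaa' -> 'bbacabc' left to right:
  Step 1: insert 'b' [insertion #1]
  Step 2: replace d->b
  Step 3: replace c->a
  Step 4: replace e->c
  Step 5: keep 'a'
  Step 6: replace a->b
  Step 7: replace a->c
Total insertions: 1

1


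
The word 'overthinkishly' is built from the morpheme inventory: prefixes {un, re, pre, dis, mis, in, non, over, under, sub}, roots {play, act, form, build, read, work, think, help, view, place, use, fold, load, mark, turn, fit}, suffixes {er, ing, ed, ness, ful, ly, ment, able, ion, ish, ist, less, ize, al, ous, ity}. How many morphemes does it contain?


Segmenting 'overthinkishly' against the inventory:
  'over' -> prefix (morpheme 1)
  'think' -> root (morpheme 2)
  'ish' -> suffix (morpheme 3)
  'ly' -> suffix (morpheme 4)
Total morphemes: 4

4


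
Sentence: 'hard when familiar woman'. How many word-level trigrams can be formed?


Word trigrams from [4] words:
  Trigram 1: (hard when familiar)
  Trigram 2: (when familiar woman)
Total word trigrams: 4 - 2 = 2

2


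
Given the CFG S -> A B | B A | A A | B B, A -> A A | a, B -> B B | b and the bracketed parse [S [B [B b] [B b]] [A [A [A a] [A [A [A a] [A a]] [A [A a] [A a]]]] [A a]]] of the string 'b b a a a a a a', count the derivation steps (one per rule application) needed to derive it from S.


Every bracketed nonterminal node [X ...] in the tree is produced by exactly one rule application.
Reading the tree off as a leftmost derivation:
  Step 1: S  =>  B A   (applied S -> B A)
  Step 2: B A  =>  B B A   (applied B -> B B)
  Step 3: B B A  =>  b B A   (applied B -> b)
  Step 4: b B A  =>  b b A   (applied B -> b)
  Step 5: b b A  =>  b b A A   (applied A -> A A)
  Step 6: b b A A  =>  b b A A A   (applied A -> A A)
  Step 7: b b A A A  =>  b b a A A   (applied A -> a)
  Step 8: b b a A A  =>  b b a A A A   (applied A -> A A)
  Step 9: b b a A A A  =>  b b a A A A A   (applied A -> A A)
  Step 10: b b a A A A A  =>  b b a a A A A   (applied A -> a)
  Step 11: b b a a A A A  =>  b b a a a A A   (applied A -> a)
  Step 12: b b a a a A A  =>  b b a a a A A A   (applied A -> A A)
  Step 13: b b a a a A A A  =>  b b a a a a A A   (applied A -> a)
  Step 14: b b a a a a A A  =>  b b a a a a a A   (applied A -> a)
  Step 15: b b a a a a a A  =>  b b a a a a a a   (applied A -> a)
Final yield: b b a a a a a a
Total rewrite steps: 15

15


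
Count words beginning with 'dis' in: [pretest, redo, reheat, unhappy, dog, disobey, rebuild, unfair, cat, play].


Checking each word for prefix 'dis':
  'pretest' -> no (count: 0)
  'redo' -> no (count: 0)
  'reheat' -> no (count: 0)
  'unhappy' -> no (count: 0)
  'dog' -> no (count: 0)
  'disobey' -> YES, starts with 'dis' (count: 1)
  'rebuild' -> no (count: 1)
  'unfair' -> no (count: 1)
  'cat' -> no (count: 1)
  'play' -> no (count: 1)
Total with prefix 'dis': 1

1


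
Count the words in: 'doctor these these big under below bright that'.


Counting words by splitting on spaces:
  Word 1: 'doctor'
  Word 2: 'these'
  Word 3: 'these'
  Word 4: 'big'
  Word 5: 'under'
  Word 6: 'below'
  Word 7: 'bright'
  Word 8: 'that'
Total words: 8

8


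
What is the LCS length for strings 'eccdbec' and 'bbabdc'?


DP table for LCS of 'eccdbec' and 'bbabdc':
       b  b  a  b  d  c
    0  0  0  0  0  0  0
  e 0  0  0  0  0  0  0
  c 0  0  0  0  0  0  1
  c 0  0  0  0  0  0  1
  d 0  0  0  0  0  1  1
  b 0  1  1  1  1  1  1
  e 0  1  1  1  1  1  1
  c 0  1  1  1  1  1  2
LCS: 'dc'
LCS length = 2

2


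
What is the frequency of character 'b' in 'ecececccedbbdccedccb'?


Scanning 'ecececccedbbdccedccb' for 'b':
  Position 10: 'b' -> MATCH (count: 1)
  Position 11: 'b' -> MATCH (count: 2)
  Position 19: 'b' -> MATCH (count: 3)
Total occurrences of 'b': 3

3


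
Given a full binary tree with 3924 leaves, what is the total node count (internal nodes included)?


Leaf nodes (terminals): 3924
Internal nodes = n - 1 = 3924 - 1 = 3923
Total = leaves + internal = 3924 + 3923 = 7847

7847


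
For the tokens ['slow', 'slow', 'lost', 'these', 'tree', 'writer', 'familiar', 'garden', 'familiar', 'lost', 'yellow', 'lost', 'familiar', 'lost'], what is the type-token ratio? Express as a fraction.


Tokens: 14
Unique types: ('familiar', 'garden', 'lost', 'slow', 'these', 'tree', 'writer', 'yellow') = 8
TTR = 8/14
Simplify: divide both by 2 -> 4/7
TTR = 4/7

4/7


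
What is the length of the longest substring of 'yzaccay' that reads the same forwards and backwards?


Scanning 'yzaccay' for palindromic substrings.
Substring at positions 2-5: 'acca'.
Check: reverse('acca') = 'acca' -> palindrome confirmed.
Neighbouring characters ('z' / 'y') break symmetry, so it cannot extend further.
No longer palindromic substring exists; longest length = 4

4


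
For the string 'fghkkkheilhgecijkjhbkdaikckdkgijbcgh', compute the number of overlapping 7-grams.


String 'fghkkkheilhgecijkjhbkdaikckdkgijbcgh' has length L = 36.
Number of overlapping n-grams = L - n + 1
Substituting: 36 - 7 + 1 = 30

30


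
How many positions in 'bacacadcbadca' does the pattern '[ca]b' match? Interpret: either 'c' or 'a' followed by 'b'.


Pattern: [ca]b means either 'c' or 'a' followed by 'b'.
Scanning 'bacacadcbadca' position-by-position:
  Pos 0: window 'ba' -> no
  Pos 1: window 'ac' -> no
  Pos 2: window 'ca' -> no
  Pos 3: window 'ac' -> no
  Pos 4: window 'ca' -> no
  Pos 5: window 'ad' -> no
  Pos 6: window 'dc' -> no
  Pos 7: window 'cb' -> MATCH
  Pos 8: window 'ba' -> no
  Pos 9: window 'ad' -> no
  Pos 10: window 'dc' -> no
  Pos 11: window 'ca' -> no
  Pos 12: window 'a' -> no
Total matches: 1

1


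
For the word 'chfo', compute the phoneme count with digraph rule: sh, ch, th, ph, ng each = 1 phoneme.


Parsing 'chfo' greedily, digraphs first:
  'ch' -> digraph (1 consonant phoneme) (phonemes so far: 1)
  'f' -> consonant phoneme (phonemes so far: 2)
  'o' -> vowel phoneme (phonemes so far: 3)
Total phonemes: 3

3


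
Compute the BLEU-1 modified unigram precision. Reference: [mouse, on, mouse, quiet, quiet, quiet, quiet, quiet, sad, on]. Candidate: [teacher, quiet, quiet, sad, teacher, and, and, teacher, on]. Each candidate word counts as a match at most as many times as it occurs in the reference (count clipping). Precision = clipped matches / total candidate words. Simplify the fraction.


Reference word counts: {'mouse': 2, 'on': 2, 'quiet': 5, 'sad': 1}
Checking each candidate word (with clipping):
  'teacher' -> not in reference -> no match (matches: 0)
  'quiet' -> in reference (ref count 5, used 1/5) -> match (matches: 1)
  'quiet' -> in reference (ref count 5, used 2/5) -> match (matches: 2)
  'sad' -> in reference (ref count 1, used 1/1) -> match (matches: 3)
  'teacher' -> not in reference -> no match (matches: 3)
  'and' -> not in reference -> no match (matches: 3)
  'and' -> not in reference -> no match (matches: 3)
  'teacher' -> not in reference -> no match (matches: 3)
  'on' -> in reference (ref count 2, used 1/2) -> match (matches: 4)
Clipped matches: 4, Candidate length: 9
Precision = 4/9

4/9


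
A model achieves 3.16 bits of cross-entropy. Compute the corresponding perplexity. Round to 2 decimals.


Perplexity formula: PP = 2^H
H = 3.16
PP = 2^3.16
Decompose: 2^3.16 = 2^3 * 2^0.16
2^3 = 8, 2^0.16 ~ 1.1172871
PP ~ 8 * 1.1172871 = 8.9382968
Rounded to 2 decimals: 8.94

8.94


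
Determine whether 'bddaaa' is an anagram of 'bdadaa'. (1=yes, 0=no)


Sort characters of 'bddaaa': 'aaabdd'
Sort characters of 'bdadaa': 'aaabdd'
Sorted forms match -> they ARE anagrams
Result: 1

1


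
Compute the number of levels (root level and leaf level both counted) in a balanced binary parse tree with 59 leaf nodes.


In a balanced binary tree with n leaves the deepest leaf is ceil(log2(n)) edges below the root,
so counting node levels inclusive of root and leaves gives ceil(log2(n)) + 1 levels.
log2(59) = 5.8826
ceil(5.8826) = 6
levels = 6 + 1 = 7

7


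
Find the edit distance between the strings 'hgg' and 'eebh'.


Building DP table for s1='hgg' (len 3) and s2='eebh' (len 4):
       e  e  b  h
    0  1  2  3  4
  h 1  1  2  3  3
  g 2  2  2  3  4
  g 3  3  3  3  4
Edit distance = dp[3][4] = 4

4


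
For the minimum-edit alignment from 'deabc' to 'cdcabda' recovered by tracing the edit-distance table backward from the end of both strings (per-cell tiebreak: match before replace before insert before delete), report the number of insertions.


Edit distance = 4. Backtracking from cell (5, 7) with preference match > replace > insert > delete,
then listing the resulting alignment 'deabc' -> 'cdcabda' left to right:
  Step 1: insert 'c' [insertion #1]
  Step 2: keep 'd'
  Step 3: replace e->c
  Step 4: keep 'a'
  Step 5: keep 'b'
  Step 6: insert 'd' [insertion #2]
  Step 7: replace c->a
Total insertions: 2

2


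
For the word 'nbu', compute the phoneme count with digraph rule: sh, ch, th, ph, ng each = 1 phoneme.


Parsing 'nbu' greedily, digraphs first:
  'n' -> consonant phoneme (phonemes so far: 1)
  'b' -> consonant phoneme (phonemes so far: 2)
  'u' -> vowel phoneme (phonemes so far: 3)
Total phonemes: 3

3


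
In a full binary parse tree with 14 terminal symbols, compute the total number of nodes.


Leaf nodes (terminals): 14
Internal nodes = n - 1 = 14 - 1 = 13
Total = leaves + internal = 14 + 13 = 27

27


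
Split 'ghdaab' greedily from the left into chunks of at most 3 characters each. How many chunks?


'ghdaab' has 6 characters.
Chunking with max size 3:
  Chunk 1: 'ghd' (positions 0-2)
  Chunk 2: 'aab' (positions 3-5)
Total chunks: ceil(6 / 3) = 2

2


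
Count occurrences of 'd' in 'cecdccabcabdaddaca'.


Scanning 'cecdccabcabdaddaca' for 'd':
  Position 3: 'd' -> MATCH (count: 1)
  Position 11: 'd' -> MATCH (count: 2)
  Position 13: 'd' -> MATCH (count: 3)
  Position 14: 'd' -> MATCH (count: 4)
Total occurrences of 'd': 4

4


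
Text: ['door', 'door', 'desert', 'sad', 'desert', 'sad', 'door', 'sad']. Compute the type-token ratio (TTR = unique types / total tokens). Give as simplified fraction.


Tokens: 8
Unique types: ('desert', 'door', 'sad') = 3
TTR = 3/8
Already in lowest terms.

3/8


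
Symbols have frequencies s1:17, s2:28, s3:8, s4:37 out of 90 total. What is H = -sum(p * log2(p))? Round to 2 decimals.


Computing entropy H = -sum(p_i * log2(p_i)):
  s1: p = 17/90 = 0.1889, -p*log2(p) = 0.4542
  s2: p = 28/90 = 0.3111, -p*log2(p) = 0.5241
  s3: p = 8/90 = 0.0889, -p*log2(p) = 0.3104
  s4: p = 37/90 = 0.4111, -p*log2(p) = 0.5272
H = sum of terms = 1.8159
Rounded to 2 decimals: 1.82

1.82


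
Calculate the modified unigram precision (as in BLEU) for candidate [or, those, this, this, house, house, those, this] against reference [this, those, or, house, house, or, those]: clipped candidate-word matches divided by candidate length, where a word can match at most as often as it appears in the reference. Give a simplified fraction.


Reference word counts: {'house': 2, 'or': 2, 'this': 1, 'those': 2}
Checking each candidate word (with clipping):
  'or' -> in reference (ref count 2, used 1/2) -> match (matches: 1)
  'those' -> in reference (ref count 2, used 1/2) -> match (matches: 2)
  'this' -> in reference (ref count 1, used 1/1) -> match (matches: 3)
  'this' -> ref count 1 already used up (1/1) -> clipped, no match (matches: 3)
  'house' -> in reference (ref count 2, used 1/2) -> match (matches: 4)
  'house' -> in reference (ref count 2, used 2/2) -> match (matches: 5)
  'those' -> in reference (ref count 2, used 2/2) -> match (matches: 6)
  'this' -> ref count 1 already used up (1/1) -> clipped, no match (matches: 6)
Clipped matches: 6, Candidate length: 8
Precision = 6/8 = 3/4

3/4


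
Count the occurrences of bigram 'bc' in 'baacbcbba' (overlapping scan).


Scanning 'baacbcbba' for bigram 'bc':
  Position 0: 'ba' -> no
  Position 1: 'aa' -> no
  Position 2: 'ac' -> no
  Position 3: 'cb' -> no
  Position 4: 'bc' -> MATCH
  Position 5: 'cb' -> no
  Position 6: 'bb' -> no
  Position 7: 'ba' -> no
Total matches: 1

1


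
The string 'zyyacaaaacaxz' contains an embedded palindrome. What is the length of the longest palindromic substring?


Scanning 'zyyacaaaacaxz' for palindromic substrings.
Substring at positions 3-10: 'acaaaaca'.
Check: reverse('acaaaaca') = 'acaaaaca' -> palindrome confirmed.
Neighbouring characters ('y' / 'x') break symmetry, so it cannot extend further.
No longer palindromic substring exists; longest length = 8

8


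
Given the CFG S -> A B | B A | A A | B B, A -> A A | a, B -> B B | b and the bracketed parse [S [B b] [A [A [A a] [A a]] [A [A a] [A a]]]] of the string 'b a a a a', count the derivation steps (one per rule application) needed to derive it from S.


Every bracketed nonterminal node [X ...] in the tree is produced by exactly one rule application.
Reading the tree off as a leftmost derivation:
  Step 1: S  =>  B A   (applied S -> B A)
  Step 2: B A  =>  b A   (applied B -> b)
  Step 3: b A  =>  b A A   (applied A -> A A)
  Step 4: b A A  =>  b A A A   (applied A -> A A)
  Step 5: b A A A  =>  b a A A   (applied A -> a)
  Step 6: b a A A  =>  b a a A   (applied A -> a)
  Step 7: b a a A  =>  b a a A A   (applied A -> A A)
  Step 8: b a a A A  =>  b a a a A   (applied A -> a)
  Step 9: b a a a A  =>  b a a a a   (applied A -> a)
Final yield: b a a a a
Total rewrite steps: 9

9


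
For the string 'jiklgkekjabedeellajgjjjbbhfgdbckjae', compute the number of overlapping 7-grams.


String 'jiklgkekjabedeellajgjjjbbhfgdbckjae' has length L = 35.
Number of overlapping n-grams = L - n + 1
Substituting: 35 - 7 + 1 = 29

29


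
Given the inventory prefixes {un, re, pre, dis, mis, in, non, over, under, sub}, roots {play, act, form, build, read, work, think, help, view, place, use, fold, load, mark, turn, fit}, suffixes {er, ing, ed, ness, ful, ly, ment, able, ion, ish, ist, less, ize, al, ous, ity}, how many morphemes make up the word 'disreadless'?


Segmenting 'disreadless' against the inventory:
  'dis' -> prefix (morpheme 1)
  'read' -> root (morpheme 2)
  'less' -> suffix (morpheme 3)
Total morphemes: 3

3


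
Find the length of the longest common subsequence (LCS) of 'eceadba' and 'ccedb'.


DP table for LCS of 'eceadba' and 'ccedb':
       c  c  e  d  b
    0  0  0  0  0  0
  e 0  0  0  1  1  1
  c 0  1  1  1  1  1
  e 0  1  1  2  2  2
  a 0  1  1  2  2  2
  d 0  1  1  2  3  3
  b 0  1  1  2  3  4
  a 0  1  1  2  3  4
LCS: 'cedb'
LCS length = 4

4


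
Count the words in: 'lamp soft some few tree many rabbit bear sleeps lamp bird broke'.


Counting words by splitting on spaces:
  Word 1: 'lamp'
  Word 2: 'soft'
  Word 3: 'some'
  Word 4: 'few'
  Word 5: 'tree'
  Word 6: 'many'
  Word 7: 'rabbit'
  Word 8: 'bear'
  Word 9: 'sleeps'
  Word 10: 'lamp'
  Word 11: 'bird'
  Word 12: 'broke'
Total words: 12

12


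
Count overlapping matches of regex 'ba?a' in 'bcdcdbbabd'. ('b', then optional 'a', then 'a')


Pattern: ba?a means 'b', then optional 'a', then 'a'.
Scanning 'bcdcdbbabd' position-by-position:
  Pos 0: window 'bcd' -> no
  Pos 1: window 'cdc' -> no
  Pos 2: window 'dcd' -> no
  Pos 3: window 'cdb' -> no
  Pos 4: window 'dbb' -> no
  Pos 5: window 'bba' -> no
  Pos 6: window 'bab' -> MATCH
  Pos 7: window 'abd' -> no
  Pos 8: window 'bd' -> no
  Pos 9: window 'd' -> no
Total matches: 1

1


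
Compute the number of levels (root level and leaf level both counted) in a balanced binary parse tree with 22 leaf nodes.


In a balanced binary tree with n leaves the deepest leaf is ceil(log2(n)) edges below the root,
so counting node levels inclusive of root and leaves gives ceil(log2(n)) + 1 levels.
log2(22) = 4.4594
ceil(4.4594) = 5
levels = 5 + 1 = 6

6


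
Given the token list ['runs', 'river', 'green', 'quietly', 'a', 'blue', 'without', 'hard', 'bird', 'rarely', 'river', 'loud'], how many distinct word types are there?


Listing all tokens and tracking unique types:
  Token 1: 'runs' -> NEW (unique so far: 1)
  Token 2: 'river' -> NEW (unique so far: 2)
  Token 3: 'green' -> NEW (unique so far: 3)
  Token 4: 'quietly' -> NEW (unique so far: 4)
  Token 5: 'a' -> NEW (unique so far: 5)
  Token 6: 'blue' -> NEW (unique so far: 6)
  Token 7: 'without' -> NEW (unique so far: 7)
  Token 8: 'hard' -> NEW (unique so far: 8)
  Token 9: 'bird' -> NEW (unique so far: 9)
  Token 10: 'rarely' -> NEW (unique so far: 10)
  Token 11: 'river' -> duplicate (unique so far: 10)
  Token 12: 'loud' -> NEW (unique so far: 11)
Unique types: ('a', 'bird', 'blue', 'green', 'hard', 'loud', 'quietly', 'rarely', 'river', 'runs', 'without')
Vocabulary size: 11

11


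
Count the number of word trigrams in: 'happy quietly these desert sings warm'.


Word trigrams from [6] words:
  Trigram 1: (happy quietly these)
  Trigram 2: (quietly these desert)
  Trigram 3: (these desert sings)
  Trigram 4: (desert sings warm)
Total word trigrams: 6 - 2 = 4

4


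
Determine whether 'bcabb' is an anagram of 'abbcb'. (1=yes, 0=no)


Sort characters of 'bcabb': 'abbbc'
Sort characters of 'abbcb': 'abbbc'
Sorted forms match -> they ARE anagrams
Result: 1

1


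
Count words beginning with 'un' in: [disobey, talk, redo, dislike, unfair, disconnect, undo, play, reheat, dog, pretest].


Checking each word for prefix 'un':
  'disobey' -> no (count: 0)
  'talk' -> no (count: 0)
  'redo' -> no (count: 0)
  'dislike' -> no (count: 0)
  'unfair' -> YES, starts with 'un' (count: 1)
  'disconnect' -> no (count: 1)
  'undo' -> YES, starts with 'un' (count: 2)
  'play' -> no (count: 2)
  'reheat' -> no (count: 2)
  'dog' -> no (count: 2)
  'pretest' -> no (count: 2)
Total with prefix 'un': 2

2


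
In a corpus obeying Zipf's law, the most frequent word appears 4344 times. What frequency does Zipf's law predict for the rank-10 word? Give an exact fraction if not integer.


Zipf's law: freq(rank) = f1 / rank
f1 = 4344, rank = 10
freq = 4344 / 10
GCD(4344, 10) = 2
Simplified: 2172/5

2172/5


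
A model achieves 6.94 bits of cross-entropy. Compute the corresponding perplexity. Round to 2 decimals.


Perplexity formula: PP = 2^H
H = 6.94
PP = 2^6.94
Decompose: 2^6.94 = 2^6 * 2^0.94
2^6 = 64, 2^0.94 ~ 1.9185282
PP ~ 64 * 1.9185282 = 122.7858048
Rounded to 2 decimals: 122.79

122.79


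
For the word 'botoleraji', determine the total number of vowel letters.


Scanning each character of 'botoleraji':
  Position 1: 'b' -> consonant (running count: 0)
  Position 2: 'o' -> vowel (running count: 1)
  Position 3: 't' -> consonant (running count: 1)
  Position 4: 'o' -> vowel (running count: 2)
  Position 5: 'l' -> consonant (running count: 2)
  Position 6: 'e' -> vowel (running count: 3)
  Position 7: 'r' -> consonant (running count: 3)
  Position 8: 'a' -> vowel (running count: 4)
  Position 9: 'j' -> consonant (running count: 4)
  Position 10: 'i' -> vowel (running count: 5)
Total vowels: 5

5


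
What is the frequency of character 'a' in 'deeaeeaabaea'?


Scanning 'deeaeeaabaea' for 'a':
  Position 3: 'a' -> MATCH (count: 1)
  Position 6: 'a' -> MATCH (count: 2)
  Position 7: 'a' -> MATCH (count: 3)
  Position 9: 'a' -> MATCH (count: 4)
  Position 11: 'a' -> MATCH (count: 5)
Total occurrences of 'a': 5

5


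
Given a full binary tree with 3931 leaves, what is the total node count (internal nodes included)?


Leaf nodes (terminals): 3931
Internal nodes = n - 1 = 3931 - 1 = 3930
Total = leaves + internal = 3931 + 3930 = 7861

7861


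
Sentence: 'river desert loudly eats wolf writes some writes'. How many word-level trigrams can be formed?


Word trigrams from [8] words:
  Trigram 1: (river desert loudly)
  Trigram 2: (desert loudly eats)
  Trigram 3: (loudly eats wolf)
  Trigram 4: (eats wolf writes)
  Trigram 5: (wolf writes some)
  Trigram 6: (writes some writes)
Total word trigrams: 8 - 2 = 6

6


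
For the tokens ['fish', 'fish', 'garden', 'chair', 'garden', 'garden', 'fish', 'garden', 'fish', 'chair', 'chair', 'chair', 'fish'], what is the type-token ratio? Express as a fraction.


Tokens: 13
Unique types: ('chair', 'fish', 'garden') = 3
TTR = 3/13
Already in lowest terms.

3/13


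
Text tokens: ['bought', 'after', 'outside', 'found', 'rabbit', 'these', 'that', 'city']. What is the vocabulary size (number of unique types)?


Listing all tokens and tracking unique types:
  Token 1: 'bought' -> NEW (unique so far: 1)
  Token 2: 'after' -> NEW (unique so far: 2)
  Token 3: 'outside' -> NEW (unique so far: 3)
  Token 4: 'found' -> NEW (unique so far: 4)
  Token 5: 'rabbit' -> NEW (unique so far: 5)
  Token 6: 'these' -> NEW (unique so far: 6)
  Token 7: 'that' -> NEW (unique so far: 7)
  Token 8: 'city' -> NEW (unique so far: 8)
Unique types: ('after', 'bought', 'city', 'found', 'outside', 'rabbit', 'that', 'these')
Vocabulary size: 8

8


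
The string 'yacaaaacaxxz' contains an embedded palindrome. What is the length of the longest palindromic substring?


Scanning 'yacaaaacaxxz' for palindromic substrings.
Substring at positions 1-8: 'acaaaaca'.
Check: reverse('acaaaaca') = 'acaaaaca' -> palindrome confirmed.
Neighbouring characters ('y' / 'x') break symmetry, so it cannot extend further.
No longer palindromic substring exists; longest length = 8

8


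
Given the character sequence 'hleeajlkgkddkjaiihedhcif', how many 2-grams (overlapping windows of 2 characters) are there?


String 'hleeajlkgkddkjaiihedhcif' has length L = 24.
Number of overlapping n-grams = L - n + 1
Substituting: 24 - 2 + 1 = 23

23


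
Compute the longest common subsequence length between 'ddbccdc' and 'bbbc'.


DP table for LCS of 'ddbccdc' and 'bbbc':
       b  b  b  c
    0  0  0  0  0
  d 0  0  0  0  0
  d 0  0  0  0  0
  b 0  1  1  1  1
  c 0  1  1  1  2
  c 0  1  1  1  2
  d 0  1  1  1  2
  c 0  1  1  1  2
LCS: 'bc'
LCS length = 2

2


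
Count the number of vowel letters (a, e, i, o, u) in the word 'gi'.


Scanning each character of 'gi':
  Position 1: 'g' -> consonant (running count: 0)
  Position 2: 'i' -> vowel (running count: 1)
Total vowels: 1

1


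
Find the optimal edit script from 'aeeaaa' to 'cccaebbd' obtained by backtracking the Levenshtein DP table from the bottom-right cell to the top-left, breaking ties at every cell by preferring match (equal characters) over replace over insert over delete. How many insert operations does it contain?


Edit distance = 7. Backtracking from cell (6, 8) with preference match > replace > insert > delete,
then listing the resulting alignment 'aeeaaa' -> 'cccaebbd' left to right:
  Step 1: insert 'c' [insertion #1]
  Step 2: insert 'c' [insertion #2]
  Step 3: replace a->c
  Step 4: replace e->a
  Step 5: keep 'e'
  Step 6: replace a->b
  Step 7: replace a->b
  Step 8: replace a->d
Total insertions: 2

2


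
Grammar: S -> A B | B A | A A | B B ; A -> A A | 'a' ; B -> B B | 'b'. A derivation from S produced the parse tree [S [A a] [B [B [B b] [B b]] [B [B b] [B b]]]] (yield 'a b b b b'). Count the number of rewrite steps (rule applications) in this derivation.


Every bracketed nonterminal node [X ...] in the tree is produced by exactly one rule application.
Reading the tree off as a leftmost derivation:
  Step 1: S  =>  A B   (applied S -> A B)
  Step 2: A B  =>  a B   (applied A -> a)
  Step 3: a B  =>  a B B   (applied B -> B B)
  Step 4: a B B  =>  a B B B   (applied B -> B B)
  Step 5: a B B B  =>  a b B B   (applied B -> b)
  Step 6: a b B B  =>  a b b B   (applied B -> b)
  Step 7: a b b B  =>  a b b B B   (applied B -> B B)
  Step 8: a b b B B  =>  a b b b B   (applied B -> b)
  Step 9: a b b b B  =>  a b b b b   (applied B -> b)
Final yield: a b b b b
Total rewrite steps: 9

9


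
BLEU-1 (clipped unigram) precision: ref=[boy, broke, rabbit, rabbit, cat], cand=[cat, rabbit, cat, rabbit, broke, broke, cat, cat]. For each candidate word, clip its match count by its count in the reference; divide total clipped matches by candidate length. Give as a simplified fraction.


Reference word counts: {'boy': 1, 'broke': 1, 'cat': 1, 'rabbit': 2}
Checking each candidate word (with clipping):
  'cat' -> in reference (ref count 1, used 1/1) -> match (matches: 1)
  'rabbit' -> in reference (ref count 2, used 1/2) -> match (matches: 2)
  'cat' -> ref count 1 already used up (1/1) -> clipped, no match (matches: 2)
  'rabbit' -> in reference (ref count 2, used 2/2) -> match (matches: 3)
  'broke' -> in reference (ref count 1, used 1/1) -> match (matches: 4)
  'broke' -> ref count 1 already used up (1/1) -> clipped, no match (matches: 4)
  'cat' -> ref count 1 already used up (1/1) -> clipped, no match (matches: 4)
  'cat' -> ref count 1 already used up (1/1) -> clipped, no match (matches: 4)
Clipped matches: 4, Candidate length: 8
Precision = 4/8 = 1/2

1/2


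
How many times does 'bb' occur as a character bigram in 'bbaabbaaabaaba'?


Scanning 'bbaabbaaabaaba' for bigram 'bb':
  Position 0: 'bb' -> MATCH
  Position 1: 'ba' -> no
  Position 2: 'aa' -> no
  Position 3: 'ab' -> no
  Position 4: 'bb' -> MATCH
  Position 5: 'ba' -> no
  Position 6: 'aa' -> no
  Position 7: 'aa' -> no
  Position 8: 'ab' -> no
  Position 9: 'ba' -> no
  Position 10: 'aa' -> no
  Position 11: 'ab' -> no
  Position 12: 'ba' -> no
Total matches: 2

2


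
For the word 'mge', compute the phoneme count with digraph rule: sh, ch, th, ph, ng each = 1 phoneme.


Parsing 'mge' greedily, digraphs first:
  'm' -> consonant phoneme (phonemes so far: 1)
  'g' -> consonant phoneme (phonemes so far: 2)
  'e' -> vowel phoneme (phonemes so far: 3)
Total phonemes: 3

3


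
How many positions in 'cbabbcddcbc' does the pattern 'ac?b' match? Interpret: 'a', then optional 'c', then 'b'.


Pattern: ac?b means 'a', then optional 'c', then 'b'.
Scanning 'cbabbcddcbc' position-by-position:
  Pos 0: window 'cba' -> no
  Pos 1: window 'bab' -> no
  Pos 2: window 'abb' -> MATCH
  Pos 3: window 'bbc' -> no
  Pos 4: window 'bcd' -> no
  Pos 5: window 'cdd' -> no
  Pos 6: window 'ddc' -> no
  Pos 7: window 'dcb' -> no
  Pos 8: window 'cbc' -> no
  Pos 9: window 'bc' -> no
  Pos 10: window 'c' -> no
Total matches: 1

1


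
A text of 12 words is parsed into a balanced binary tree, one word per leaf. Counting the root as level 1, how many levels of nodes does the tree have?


In a balanced binary tree with n leaves the deepest leaf is ceil(log2(n)) edges below the root,
so counting node levels inclusive of root and leaves gives ceil(log2(n)) + 1 levels.
log2(12) = 3.5850
ceil(3.5850) = 4
levels = 4 + 1 = 5

5


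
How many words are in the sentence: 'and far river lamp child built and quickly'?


Counting words by splitting on spaces:
  Word 1: 'and'
  Word 2: 'far'
  Word 3: 'river'
  Word 4: 'lamp'
  Word 5: 'child'
  Word 6: 'built'
  Word 7: 'and'
  Word 8: 'quickly'
Total words: 8

8


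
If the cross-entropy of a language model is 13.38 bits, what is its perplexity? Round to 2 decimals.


Perplexity formula: PP = 2^H
H = 13.38
PP = 2^13.38
Decompose: 2^13.38 = 2^13 * 2^0.38
2^13 = 8192, 2^0.38 ~ 1.3013419
PP ~ 8192 * 1.3013419 = 10660.5928448
Rounded to 2 decimals: 10660.59

10660.59


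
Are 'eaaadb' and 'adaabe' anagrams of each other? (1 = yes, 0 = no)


Sort characters of 'eaaadb': 'aaabde'
Sort characters of 'adaabe': 'aaabde'
Sorted forms match -> they ARE anagrams
Result: 1

1


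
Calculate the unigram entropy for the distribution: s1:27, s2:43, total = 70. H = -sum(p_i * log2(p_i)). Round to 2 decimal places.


Computing entropy H = -sum(p_i * log2(p_i)):
  s1: p = 27/70 = 0.3857, -p*log2(p) = 0.5301
  s2: p = 43/70 = 0.6143, -p*log2(p) = 0.4319
H = sum of terms = 0.9620
Rounded to 2 decimals: 0.96

0.96


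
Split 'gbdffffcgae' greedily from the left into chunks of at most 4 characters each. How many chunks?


'gbdffffcgae' has 11 characters.
Chunking with max size 4:
  Chunk 1: 'gbdf' (positions 0-3)
  Chunk 2: 'fffc' (positions 4-7)
  Chunk 3: 'gae' (positions 8-10)
Total chunks: ceil(11 / 4) = 3

3


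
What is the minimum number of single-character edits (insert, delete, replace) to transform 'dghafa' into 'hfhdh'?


Building DP table for s1='dghafa' (len 6) and s2='hfhdh' (len 5):
       h  f  h  d  h
    0  1  2  3  4  5
  d 1  1  2  3  3  4
  g 2  2  2  3  4  4
  h 3  2  3  2  3  4
  a 4  3  3  3  3  4
  f 5  4  3  4  4  4
  a 6  5  4  4  5  5
Edit distance = dp[6][5] = 5

5


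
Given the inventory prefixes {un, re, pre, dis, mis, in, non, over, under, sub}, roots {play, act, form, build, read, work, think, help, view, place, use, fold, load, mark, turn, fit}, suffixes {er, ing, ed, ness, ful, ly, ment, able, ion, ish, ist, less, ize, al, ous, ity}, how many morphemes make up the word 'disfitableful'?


Segmenting 'disfitableful' against the inventory:
  'dis' -> prefix (morpheme 1)
  'fit' -> root (morpheme 2)
  'able' -> suffix (morpheme 3)
  'ful' -> suffix (morpheme 4)
Total morphemes: 4

4


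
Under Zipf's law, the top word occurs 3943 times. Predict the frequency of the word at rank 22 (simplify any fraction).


Zipf's law: freq(rank) = f1 / rank
f1 = 3943, rank = 22
freq = 3943 / 22
GCD(3943, 22) = 1
Simplified: 3943/22

3943/22


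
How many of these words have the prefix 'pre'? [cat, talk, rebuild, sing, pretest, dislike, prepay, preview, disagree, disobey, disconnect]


Checking each word for prefix 'pre':
  'cat' -> no (count: 0)
  'talk' -> no (count: 0)
  'rebuild' -> no (count: 0)
  'sing' -> no (count: 0)
  'pretest' -> YES, starts with 'pre' (count: 1)
  'dislike' -> no (count: 1)
  'prepay' -> YES, starts with 'pre' (count: 2)
  'preview' -> YES, starts with 'pre' (count: 3)
  'disagree' -> no (count: 3)
  'disobey' -> no (count: 3)
  'disconnect' -> no (count: 3)
Total with prefix 'pre': 3

3


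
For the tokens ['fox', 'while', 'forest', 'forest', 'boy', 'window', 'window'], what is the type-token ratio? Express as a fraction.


Tokens: 7
Unique types: ('boy', 'forest', 'fox', 'while', 'window') = 5
TTR = 5/7
Already in lowest terms.

5/7


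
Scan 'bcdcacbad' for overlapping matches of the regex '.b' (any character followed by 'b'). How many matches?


Pattern: .b means any character followed by 'b'.
Scanning 'bcdcacbad' position-by-position:
  Pos 0: window 'bc' -> no
  Pos 1: window 'cd' -> no
  Pos 2: window 'dc' -> no
  Pos 3: window 'ca' -> no
  Pos 4: window 'ac' -> no
  Pos 5: window 'cb' -> MATCH
  Pos 6: window 'ba' -> no
  Pos 7: window 'ad' -> no
  Pos 8: window 'd' -> no
Total matches: 1

1


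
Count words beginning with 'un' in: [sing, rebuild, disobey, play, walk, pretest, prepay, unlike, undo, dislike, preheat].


Checking each word for prefix 'un':
  'sing' -> no (count: 0)
  'rebuild' -> no (count: 0)
  'disobey' -> no (count: 0)
  'play' -> no (count: 0)
  'walk' -> no (count: 0)
  'pretest' -> no (count: 0)
  'prepay' -> no (count: 0)
  'unlike' -> YES, starts with 'un' (count: 1)
  'undo' -> YES, starts with 'un' (count: 2)
  'dislike' -> no (count: 2)
  'preheat' -> no (count: 2)
Total with prefix 'un': 2

2


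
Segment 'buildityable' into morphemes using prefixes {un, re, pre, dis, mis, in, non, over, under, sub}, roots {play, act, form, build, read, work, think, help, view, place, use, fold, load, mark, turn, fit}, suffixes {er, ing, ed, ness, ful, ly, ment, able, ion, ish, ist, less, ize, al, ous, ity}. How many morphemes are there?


Segmenting 'buildityable' against the inventory:
  'build' -> root (morpheme 1)
  'ity' -> suffix (morpheme 2)
  'able' -> suffix (morpheme 3)
Total morphemes: 3

3


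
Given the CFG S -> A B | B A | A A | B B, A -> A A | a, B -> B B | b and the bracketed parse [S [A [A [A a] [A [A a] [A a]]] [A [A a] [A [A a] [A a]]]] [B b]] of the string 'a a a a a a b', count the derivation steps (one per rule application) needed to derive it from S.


Every bracketed nonterminal node [X ...] in the tree is produced by exactly one rule application.
Reading the tree off as a leftmost derivation:
  Step 1: S  =>  A B   (applied S -> A B)
  Step 2: A B  =>  A A B   (applied A -> A A)
  Step 3: A A B  =>  A A A B   (applied A -> A A)
  Step 4: A A A B  =>  a A A B   (applied A -> a)
  Step 5: a A A B  =>  a A A A B   (applied A -> A A)
  Step 6: a A A A B  =>  a a A A B   (applied A -> a)
  Step 7: a a A A B  =>  a a a A B   (applied A -> a)
  Step 8: a a a A B  =>  a a a A A B   (applied A -> A A)
  Step 9: a a a A A B  =>  a a a a A B   (applied A -> a)
  Step 10: a a a a A B  =>  a a a a A A B   (applied A -> A A)
  Step 11: a a a a A A B  =>  a a a a a A B   (applied A -> a)
  Step 12: a a a a a A B  =>  a a a a a a B   (applied A -> a)
  Step 13: a a a a a a B  =>  a a a a a a b   (applied B -> b)
Final yield: a a a a a a b
Total rewrite steps: 13

13


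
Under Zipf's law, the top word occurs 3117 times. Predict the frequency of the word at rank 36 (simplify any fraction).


Zipf's law: freq(rank) = f1 / rank
f1 = 3117, rank = 36
freq = 3117 / 36
GCD(3117, 36) = 3
Simplified: 1039/12

1039/12


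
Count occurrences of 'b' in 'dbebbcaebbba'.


Scanning 'dbebbcaebbba' for 'b':
  Position 1: 'b' -> MATCH (count: 1)
  Position 3: 'b' -> MATCH (count: 2)
  Position 4: 'b' -> MATCH (count: 3)
  Position 8: 'b' -> MATCH (count: 4)
  Position 9: 'b' -> MATCH (count: 5)
  Position 10: 'b' -> MATCH (count: 6)
Total occurrences of 'b': 6

6


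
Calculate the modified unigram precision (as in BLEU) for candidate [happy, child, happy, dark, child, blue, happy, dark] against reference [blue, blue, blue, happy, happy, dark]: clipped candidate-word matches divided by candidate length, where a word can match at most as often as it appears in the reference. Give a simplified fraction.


Reference word counts: {'blue': 3, 'dark': 1, 'happy': 2}
Checking each candidate word (with clipping):
  'happy' -> in reference (ref count 2, used 1/2) -> match (matches: 1)
  'child' -> not in reference -> no match (matches: 1)
  'happy' -> in reference (ref count 2, used 2/2) -> match (matches: 2)
  'dark' -> in reference (ref count 1, used 1/1) -> match (matches: 3)
  'child' -> not in reference -> no match (matches: 3)
  'blue' -> in reference (ref count 3, used 1/3) -> match (matches: 4)
  'happy' -> ref count 2 already used up (2/2) -> clipped, no match (matches: 4)
  'dark' -> ref count 1 already used up (1/1) -> clipped, no match (matches: 4)
Clipped matches: 4, Candidate length: 8
Precision = 4/8 = 1/2

1/2


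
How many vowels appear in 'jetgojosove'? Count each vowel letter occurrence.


Scanning each character of 'jetgojosove':
  Position 1: 'j' -> consonant (running count: 0)
  Position 2: 'e' -> vowel (running count: 1)
  Position 3: 't' -> consonant (running count: 1)
  Position 4: 'g' -> consonant (running count: 1)
  Position 5: 'o' -> vowel (running count: 2)
  Position 6: 'j' -> consonant (running count: 2)
  Position 7: 'o' -> vowel (running count: 3)
  Position 8: 's' -> consonant (running count: 3)
  Position 9: 'o' -> vowel (running count: 4)
  Position 10: 'v' -> consonant (running count: 4)
  Position 11: 'e' -> vowel (running count: 5)
Total vowels: 5

5


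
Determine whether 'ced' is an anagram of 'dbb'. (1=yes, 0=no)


Sort characters of 'ced': 'cde'
Sort characters of 'dbb': 'bbd'
Sorted forms differ -> they are NOT anagrams
Result: 0

0


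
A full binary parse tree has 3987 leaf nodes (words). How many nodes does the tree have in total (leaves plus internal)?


Leaf nodes (terminals): 3987
Internal nodes = n - 1 = 3987 - 1 = 3986
Total = leaves + internal = 3987 + 3986 = 7973

7973


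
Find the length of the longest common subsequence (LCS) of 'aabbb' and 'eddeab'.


DP table for LCS of 'aabbb' and 'eddeab':
       e  d  d  e  a  b
    0  0  0  0  0  0  0
  a 0  0  0  0  0  1  1
  a 0  0  0  0  0  1  1
  b 0  0  0  0  0  1  2
  b 0  0  0  0  0  1  2
  b 0  0  0  0  0  1  2
LCS: 'ab'
LCS length = 2

2


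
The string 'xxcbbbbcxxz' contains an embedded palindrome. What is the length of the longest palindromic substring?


Scanning 'xxcbbbbcxxz' for palindromic substrings.
Substring at positions 0-9: 'xxcbbbbcxx'.
Check: reverse('xxcbbbbcxx') = 'xxcbbbbcxx' -> palindrome confirmed.
Neighbouring characters ('-' / 'z') break symmetry, so it cannot extend further.
No longer palindromic substring exists; longest length = 10

10


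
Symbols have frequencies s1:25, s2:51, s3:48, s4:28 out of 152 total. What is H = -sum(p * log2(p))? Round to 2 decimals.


Computing entropy H = -sum(p_i * log2(p_i)):
  s1: p = 25/152 = 0.1645, -p*log2(p) = 0.4283
  s2: p = 51/152 = 0.3355, -p*log2(p) = 0.5286
  s3: p = 48/152 = 0.3158, -p*log2(p) = 0.5251
  s4: p = 28/152 = 0.1842, -p*log2(p) = 0.4496
H = sum of terms = 1.9316
Rounded to 2 decimals: 1.93

1.93


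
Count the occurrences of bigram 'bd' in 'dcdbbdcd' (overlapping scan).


Scanning 'dcdbbdcd' for bigram 'bd':
  Position 0: 'dc' -> no
  Position 1: 'cd' -> no
  Position 2: 'db' -> no
  Position 3: 'bb' -> no
  Position 4: 'bd' -> MATCH
  Position 5: 'dc' -> no
  Position 6: 'cd' -> no
Total matches: 1

1


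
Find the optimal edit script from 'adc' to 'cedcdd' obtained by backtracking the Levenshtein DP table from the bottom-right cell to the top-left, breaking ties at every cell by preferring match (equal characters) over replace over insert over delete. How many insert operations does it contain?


Edit distance = 4. Backtracking from cell (3, 6) with preference match > replace > insert > delete,
then listing the resulting alignment 'adc' -> 'cedcdd' left to right:
  Step 1: insert 'c' [insertion #1]
  Step 2: replace a->e
  Step 3: keep 'd'
  Step 4: keep 'c'
  Step 5: insert 'd' [insertion #2]
  Step 6: insert 'd' [insertion #3]
Total insertions: 3

3
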